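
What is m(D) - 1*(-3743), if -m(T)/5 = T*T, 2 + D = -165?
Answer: -135702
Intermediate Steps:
D = -167 (D = -2 - 165 = -167)
m(T) = -5*T² (m(T) = -5*T*T = -5*T²)
m(D) - 1*(-3743) = -5*(-167)² - 1*(-3743) = -5*27889 + 3743 = -139445 + 3743 = -135702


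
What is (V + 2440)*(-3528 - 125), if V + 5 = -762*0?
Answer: -8895055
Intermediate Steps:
V = -5 (V = -5 - 762*0 = -5 + 0 = -5)
(V + 2440)*(-3528 - 125) = (-5 + 2440)*(-3528 - 125) = 2435*(-3653) = -8895055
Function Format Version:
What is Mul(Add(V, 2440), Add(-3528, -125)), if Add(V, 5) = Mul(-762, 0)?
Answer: -8895055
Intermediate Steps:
V = -5 (V = Add(-5, Mul(-762, 0)) = Add(-5, 0) = -5)
Mul(Add(V, 2440), Add(-3528, -125)) = Mul(Add(-5, 2440), Add(-3528, -125)) = Mul(2435, -3653) = -8895055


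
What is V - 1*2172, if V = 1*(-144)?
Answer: -2316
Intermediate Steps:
V = -144
V - 1*2172 = -144 - 1*2172 = -144 - 2172 = -2316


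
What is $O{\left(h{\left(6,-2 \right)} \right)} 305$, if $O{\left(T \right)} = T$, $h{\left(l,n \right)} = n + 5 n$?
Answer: $-3660$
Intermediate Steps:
$h{\left(l,n \right)} = 6 n$
$O{\left(h{\left(6,-2 \right)} \right)} 305 = 6 \left(-2\right) 305 = \left(-12\right) 305 = -3660$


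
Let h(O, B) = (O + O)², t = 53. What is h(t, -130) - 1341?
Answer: 9895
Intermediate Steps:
h(O, B) = 4*O² (h(O, B) = (2*O)² = 4*O²)
h(t, -130) - 1341 = 4*53² - 1341 = 4*2809 - 1341 = 11236 - 1341 = 9895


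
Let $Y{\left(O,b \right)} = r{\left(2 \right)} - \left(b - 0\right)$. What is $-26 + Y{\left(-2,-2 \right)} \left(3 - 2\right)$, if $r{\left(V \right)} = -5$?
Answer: $-29$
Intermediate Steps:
$Y{\left(O,b \right)} = -5 - b$ ($Y{\left(O,b \right)} = -5 - \left(b - 0\right) = -5 - \left(b + 0\right) = -5 - b$)
$-26 + Y{\left(-2,-2 \right)} \left(3 - 2\right) = -26 + \left(-5 - -2\right) \left(3 - 2\right) = -26 + \left(-5 + 2\right) \left(3 - 2\right) = -26 - 3 = -29$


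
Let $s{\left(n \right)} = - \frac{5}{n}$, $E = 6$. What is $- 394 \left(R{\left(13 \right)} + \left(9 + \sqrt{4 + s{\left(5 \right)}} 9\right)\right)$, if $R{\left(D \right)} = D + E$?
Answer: $-11032 - 3546 \sqrt{3} \approx -17174.0$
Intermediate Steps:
$R{\left(D \right)} = 6 + D$ ($R{\left(D \right)} = D + 6 = 6 + D$)
$- 394 \left(R{\left(13 \right)} + \left(9 + \sqrt{4 + s{\left(5 \right)}} 9\right)\right) = - 394 \left(\left(6 + 13\right) + \left(9 + \sqrt{4 - \frac{5}{5}} \cdot 9\right)\right) = - 394 \left(19 + \left(9 + \sqrt{4 - 1} \cdot 9\right)\right) = - 394 \left(19 + \left(9 + \sqrt{3} \cdot 9\right)\right) = - 394 \left(19 + \left(9 + 9 \sqrt{3}\right)\right) = - 394 \left(28 + 9 \sqrt{3}\right) = -11032 - 3546 \sqrt{3}$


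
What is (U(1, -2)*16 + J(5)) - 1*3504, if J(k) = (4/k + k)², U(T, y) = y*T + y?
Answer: -88359/25 ≈ -3534.4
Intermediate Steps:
U(T, y) = y + T*y (U(T, y) = T*y + y = y + T*y)
J(k) = (k + 4/k)²
(U(1, -2)*16 + J(5)) - 1*3504 = (-2*(1 + 1)*16 + (4 + 5²)²/5²) - 1*3504 = (-2*2*16 + (4 + 25)²/25) - 3504 = (-4*16 + (1/25)*29²) - 3504 = (-64 + (1/25)*841) - 3504 = (-64 + 841/25) - 3504 = -759/25 - 3504 = -88359/25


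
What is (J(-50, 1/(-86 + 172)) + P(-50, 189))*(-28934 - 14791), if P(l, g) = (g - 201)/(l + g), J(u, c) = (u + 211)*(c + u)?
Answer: 4206710234925/11954 ≈ 3.5191e+8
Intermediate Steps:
J(u, c) = (211 + u)*(c + u)
P(l, g) = (-201 + g)/(g + l)
(J(-50, 1/(-86 + 172)) + P(-50, 189))*(-28934 - 14791) = (((-50)² + 211/(-86 + 172) + 211*(-50) - 50/(-86 + 172)) + (-201 + 189)/(189 - 50))*(-28934 - 14791) = ((2500 + 211/86 - 10550 - 50/86) - 12/139)*(-43725) = ((2500 + 211*(1/86) - 10550 + (1/86)*(-50)) + (1/139)*(-12))*(-43725) = ((2500 + 211/86 - 10550 - 25/43) - 12/139)*(-43725) = (-692139/86 - 12/139)*(-43725) = -96208353/11954*(-43725) = 4206710234925/11954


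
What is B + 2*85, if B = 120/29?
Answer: 5050/29 ≈ 174.14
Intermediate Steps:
B = 120/29 (B = 120*(1/29) = 120/29 ≈ 4.1379)
B + 2*85 = 120/29 + 2*85 = 120/29 + 170 = 5050/29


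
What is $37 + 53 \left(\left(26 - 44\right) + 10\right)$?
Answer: $-387$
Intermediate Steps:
$37 + 53 \left(\left(26 - 44\right) + 10\right) = 37 + 53 \left(-18 + 10\right) = 37 + 53 \left(-8\right) = 37 - 424 = -387$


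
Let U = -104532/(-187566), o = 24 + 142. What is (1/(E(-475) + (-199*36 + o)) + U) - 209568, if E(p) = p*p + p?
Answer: -1429176541786291/6819649672 ≈ -2.0957e+5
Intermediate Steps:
E(p) = p + p**2 (E(p) = p**2 + p = p + p**2)
o = 166
U = 17422/31261 (U = -104532*(-1/187566) = 17422/31261 ≈ 0.55731)
(1/(E(-475) + (-199*36 + o)) + U) - 209568 = (1/(-475*(1 - 475) + (-199*36 + 166)) + 17422/31261) - 209568 = (1/(-475*(-474) + (-7164 + 166)) + 17422/31261) - 209568 = (1/(225150 - 6998) + 17422/31261) - 209568 = (1/218152 + 17422/31261) - 209568 = 3800675405/6819649672 - 209568 = -1429176541786291/6819649672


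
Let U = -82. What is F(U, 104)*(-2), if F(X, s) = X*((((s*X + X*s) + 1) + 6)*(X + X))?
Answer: 458549904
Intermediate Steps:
F(X, s) = 2*X²*(7 + 2*X*s) (F(X, s) = X*((((X*s + X*s) + 1) + 6)*(2*X)) = X*(((2*X*s + 1) + 6)*(2*X)) = X*(((1 + 2*X*s) + 6)*(2*X)) = X*((7 + 2*X*s)*(2*X)) = X*(2*X*(7 + 2*X*s)) = 2*X²*(7 + 2*X*s))
F(U, 104)*(-2) = ((-82)²*(14 + 4*(-82)*104))*(-2) = (6724*(14 - 34112))*(-2) = (6724*(-34098))*(-2) = -229274952*(-2) = 458549904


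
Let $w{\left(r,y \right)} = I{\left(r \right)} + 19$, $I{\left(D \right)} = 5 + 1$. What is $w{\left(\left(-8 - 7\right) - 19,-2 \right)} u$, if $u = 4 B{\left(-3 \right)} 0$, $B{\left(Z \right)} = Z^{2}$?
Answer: $0$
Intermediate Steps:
$I{\left(D \right)} = 6$
$w{\left(r,y \right)} = 25$ ($w{\left(r,y \right)} = 6 + 19 = 25$)
$u = 0$ ($u = 4 \left(-3\right)^{2} \cdot 0 = 4 \cdot 9 \cdot 0 = 36 \cdot 0 = 0$)
$w{\left(\left(-8 - 7\right) - 19,-2 \right)} u = 25 \cdot 0 = 0$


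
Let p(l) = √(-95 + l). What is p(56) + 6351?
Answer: 6351 + I*√39 ≈ 6351.0 + 6.245*I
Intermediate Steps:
p(56) + 6351 = √(-95 + 56) + 6351 = √(-39) + 6351 = I*√39 + 6351 = 6351 + I*√39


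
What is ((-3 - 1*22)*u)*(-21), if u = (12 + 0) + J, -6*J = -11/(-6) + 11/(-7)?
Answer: 75325/12 ≈ 6277.1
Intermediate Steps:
J = -11/252 (J = -(-11/(-6) + 11/(-7))/6 = -(-11*(-1/6) + 11*(-1/7))/6 = -(11/6 - 11/7)/6 = -1/6*11/42 = -11/252 ≈ -0.043651)
u = 3013/252 (u = (12 + 0) - 11/252 = 12 - 11/252 = 3013/252 ≈ 11.956)
((-3 - 1*22)*u)*(-21) = ((-3 - 1*22)*(3013/252))*(-21) = ((-3 - 22)*(3013/252))*(-21) = -25*3013/252*(-21) = -75325/252*(-21) = 75325/12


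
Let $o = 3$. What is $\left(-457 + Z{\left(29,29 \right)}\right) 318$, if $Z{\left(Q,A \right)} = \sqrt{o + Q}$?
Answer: $-145326 + 1272 \sqrt{2} \approx -1.4353 \cdot 10^{5}$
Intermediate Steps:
$Z{\left(Q,A \right)} = \sqrt{3 + Q}$
$\left(-457 + Z{\left(29,29 \right)}\right) 318 = \left(-457 + \sqrt{3 + 29}\right) 318 = \left(-457 + \sqrt{32}\right) 318 = \left(-457 + 4 \sqrt{2}\right) 318 = -145326 + 1272 \sqrt{2}$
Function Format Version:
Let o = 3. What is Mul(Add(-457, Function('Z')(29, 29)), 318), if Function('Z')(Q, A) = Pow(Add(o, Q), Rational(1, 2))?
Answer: Add(-145326, Mul(1272, Pow(2, Rational(1, 2)))) ≈ -1.4353e+5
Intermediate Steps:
Function('Z')(Q, A) = Pow(Add(3, Q), Rational(1, 2))
Mul(Add(-457, Function('Z')(29, 29)), 318) = Mul(Add(-457, Pow(Add(3, 29), Rational(1, 2))), 318) = Mul(Add(-457, Pow(32, Rational(1, 2))), 318) = Mul(Add(-457, Mul(4, Pow(2, Rational(1, 2)))), 318) = Add(-145326, Mul(1272, Pow(2, Rational(1, 2))))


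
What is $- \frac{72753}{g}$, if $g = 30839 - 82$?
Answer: $- \frac{72753}{30757} \approx -2.3654$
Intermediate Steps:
$g = 30757$ ($g = 30839 - 82 = 30757$)
$- \frac{72753}{g} = - \frac{72753}{30757}$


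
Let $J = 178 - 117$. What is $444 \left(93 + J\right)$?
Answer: $68376$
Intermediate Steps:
$J = 61$ ($J = 178 - 117 = 61$)
$444 \left(93 + J\right) = 444 \left(93 + 61\right) = 444 \cdot 154 = 68376$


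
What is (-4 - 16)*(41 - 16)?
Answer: -500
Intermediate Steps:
(-4 - 16)*(41 - 16) = -20*25 = -500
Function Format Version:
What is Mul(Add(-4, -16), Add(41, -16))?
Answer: -500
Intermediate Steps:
Mul(Add(-4, -16), Add(41, -16)) = Mul(-20, 25) = -500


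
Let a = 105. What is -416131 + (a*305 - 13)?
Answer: -384119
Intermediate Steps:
-416131 + (a*305 - 13) = -416131 + (105*305 - 13) = -416131 + (32025 - 13) = -416131 + 32012 = -384119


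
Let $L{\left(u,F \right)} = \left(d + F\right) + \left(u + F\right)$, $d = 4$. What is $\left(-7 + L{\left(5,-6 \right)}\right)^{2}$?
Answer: $100$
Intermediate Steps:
$L{\left(u,F \right)} = 4 + u + 2 F$ ($L{\left(u,F \right)} = \left(4 + F\right) + \left(u + F\right) = \left(4 + F\right) + \left(F + u\right) = 4 + u + 2 F$)
$\left(-7 + L{\left(5,-6 \right)}\right)^{2} = \left(-7 + \left(4 + 5 + 2 \left(-6\right)\right)\right)^{2} = \left(-7 + \left(4 + 5 - 12\right)\right)^{2} = \left(-7 - 3\right)^{2} = \left(-10\right)^{2} = 100$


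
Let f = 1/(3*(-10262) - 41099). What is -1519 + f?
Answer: -109193316/71885 ≈ -1519.0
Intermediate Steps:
f = -1/71885 (f = 1/(-30786 - 41099) = 1/(-71885) = -1/71885 ≈ -1.3911e-5)
-1519 + f = -1519 - 1/71885 = -109193316/71885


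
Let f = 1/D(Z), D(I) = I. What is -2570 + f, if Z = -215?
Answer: -552551/215 ≈ -2570.0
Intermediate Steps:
f = -1/215 (f = 1/(-215) = -1/215 ≈ -0.0046512)
-2570 + f = -2570 - 1/215 = -552551/215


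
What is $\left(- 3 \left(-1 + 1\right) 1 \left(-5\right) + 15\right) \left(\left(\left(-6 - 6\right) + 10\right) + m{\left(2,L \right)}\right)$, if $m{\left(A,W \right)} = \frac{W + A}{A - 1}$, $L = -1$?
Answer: $-15$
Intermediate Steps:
$m{\left(A,W \right)} = \frac{A + W}{-1 + A}$
$\left(- 3 \left(-1 + 1\right) 1 \left(-5\right) + 15\right) \left(\left(\left(-6 - 6\right) + 10\right) + m{\left(2,L \right)}\right) = \left(- 3 \left(-1 + 1\right) 1 \left(-5\right) + 15\right) \left(\left(\left(-6 - 6\right) + 10\right) + \frac{2 - 1}{-1 + 2}\right) = \left(- 3 \cdot 0 \cdot 1 \left(-5\right) + 15\right) \left(\left(-12 + 10\right) + 1^{-1} \cdot 1\right) = \left(\left(-3\right) 0 \left(-5\right) + 15\right) \left(-2 + 1 \cdot 1\right) = \left(0 \left(-5\right) + 15\right) \left(-2 + 1\right) = \left(0 + 15\right) \left(-1\right) = 15 \left(-1\right) = -15$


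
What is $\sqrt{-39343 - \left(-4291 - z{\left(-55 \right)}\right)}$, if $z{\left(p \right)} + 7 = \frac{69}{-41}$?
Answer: $\frac{4 i \sqrt{3683563}}{41} \approx 187.24 i$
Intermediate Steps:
$z{\left(p \right)} = - \frac{356}{41}$ ($z{\left(p \right)} = -7 + \frac{69}{-41} = -7 + 69 \left(- \frac{1}{41}\right) = -7 - \frac{69}{41} = - \frac{356}{41}$)
$\sqrt{-39343 - \left(-4291 - z{\left(-55 \right)}\right)} = \sqrt{-39343 + \left(\left(13200 - \frac{356}{41}\right) - 8909\right)} = \sqrt{-39343 + \left(\frac{540844}{41} - 8909\right)} = \sqrt{-39343 + \frac{175575}{41}} = \sqrt{- \frac{1437488}{41}} = \frac{4 i \sqrt{3683563}}{41}$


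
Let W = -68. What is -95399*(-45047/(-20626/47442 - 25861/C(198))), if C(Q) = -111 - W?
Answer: 230705285282961/32263438 ≈ 7.1507e+6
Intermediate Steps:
C(Q) = -43 (C(Q) = -111 - 1*(-68) = -111 + 68 = -43)
-95399*(-45047/(-20626/47442 - 25861/C(198))) = -95399*(-45047/(-20626/47442 - 25861/(-43))) = -95399*(-45047/(-20626*1/47442 - 25861*(-1/43))) = -95399*(-45047/(-10313/23721 + 25861/43)) = -95399/((613005322/1020003)*(-1/45047)) = -95399/(-613005322/45948075141) = -95399*(-45948075141/613005322) = 230705285282961/32263438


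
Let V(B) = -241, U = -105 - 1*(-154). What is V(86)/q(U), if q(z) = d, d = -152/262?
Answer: 31571/76 ≈ 415.41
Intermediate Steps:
U = 49 (U = -105 + 154 = 49)
d = -76/131 (d = -152*1/262 = -76/131 ≈ -0.58015)
q(z) = -76/131
V(86)/q(U) = -241/(-76/131) = -241*(-131/76) = 31571/76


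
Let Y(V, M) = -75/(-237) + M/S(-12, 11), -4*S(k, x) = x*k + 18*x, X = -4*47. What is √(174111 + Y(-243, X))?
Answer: √1183416120942/2607 ≈ 417.28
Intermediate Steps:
X = -188
S(k, x) = -9*x/2 - k*x/4 (S(k, x) = -(x*k + 18*x)/4 = -(k*x + 18*x)/4 = -(18*x + k*x)/4 = -9*x/2 - k*x/4)
Y(V, M) = 25/79 - 2*M/33 (Y(V, M) = -75/(-237) + M/((-¼*11*(18 - 12))) = -75*(-1/237) + M/((-¼*11*6)) = 25/79 + M/(-33/2) = 25/79 + M*(-2/33) = 25/79 - 2*M/33)
√(174111 + Y(-243, X)) = √(174111 + (25/79 - 2/33*(-188))) = √(174111 + (25/79 + 376/33)) = √(174111 + 30529/2607) = √(453937906/2607) = √1183416120942/2607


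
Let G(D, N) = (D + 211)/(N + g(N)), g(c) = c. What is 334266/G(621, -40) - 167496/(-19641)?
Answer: -5469647123/170222 ≈ -32132.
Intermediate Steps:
G(D, N) = (211 + D)/(2*N) (G(D, N) = (D + 211)/(N + N) = (211 + D)/((2*N)) = (211 + D)*(1/(2*N)) = (211 + D)/(2*N))
334266/G(621, -40) - 167496/(-19641) = 334266/(((½)*(211 + 621)/(-40))) - 167496/(-19641) = 334266/(((½)*(-1/40)*832)) - 167496*(-1/19641) = 334266/(-52/5) + 55832/6547 = 334266*(-5/52) + 55832/6547 = -835665/26 + 55832/6547 = -5469647123/170222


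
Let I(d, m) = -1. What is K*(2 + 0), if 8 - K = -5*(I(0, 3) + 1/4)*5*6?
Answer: -209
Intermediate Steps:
K = -209/2 (K = 8 - (-5*(-1 + 1/4)*5)*6 = 8 - (-(-15)*5/4)*6 = 8 - (-5*(-15/4))*6 = 8 - 75*6/4 = 8 - 1*225/2 = 8 - 225/2 = -209/2 ≈ -104.50)
K*(2 + 0) = -209*(2 + 0)/2 = -209/2*2 = -209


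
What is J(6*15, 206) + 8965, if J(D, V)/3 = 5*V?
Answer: 12055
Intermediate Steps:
J(D, V) = 15*V (J(D, V) = 3*(5*V) = 15*V)
J(6*15, 206) + 8965 = 15*206 + 8965 = 3090 + 8965 = 12055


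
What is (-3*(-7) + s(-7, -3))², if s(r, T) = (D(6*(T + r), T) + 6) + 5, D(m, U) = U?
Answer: 841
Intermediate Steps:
s(r, T) = 11 + T (s(r, T) = (T + 6) + 5 = (6 + T) + 5 = 11 + T)
(-3*(-7) + s(-7, -3))² = (-3*(-7) + (11 - 3))² = (21 + 8)² = 29² = 841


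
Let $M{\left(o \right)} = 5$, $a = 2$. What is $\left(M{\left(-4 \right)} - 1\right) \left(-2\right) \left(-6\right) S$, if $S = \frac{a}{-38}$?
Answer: $- \frac{48}{19} \approx -2.5263$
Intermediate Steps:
$S = - \frac{1}{19}$ ($S = \frac{2}{-38} = 2 \left(- \frac{1}{38}\right) = - \frac{1}{19} \approx -0.052632$)
$\left(M{\left(-4 \right)} - 1\right) \left(-2\right) \left(-6\right) S = \left(5 - 1\right) \left(-2\right) \left(-6\right) \left(- \frac{1}{19}\right) = 4 \left(-2\right) \left(-6\right) \left(- \frac{1}{19}\right) = \left(-8\right) \left(-6\right) \left(- \frac{1}{19}\right) = 48 \left(- \frac{1}{19}\right) = - \frac{48}{19}$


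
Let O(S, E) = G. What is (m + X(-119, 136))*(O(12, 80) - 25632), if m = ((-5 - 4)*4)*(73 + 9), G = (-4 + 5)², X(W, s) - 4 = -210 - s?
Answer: 84428514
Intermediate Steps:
X(W, s) = -206 - s (X(W, s) = 4 + (-210 - s) = -206 - s)
G = 1 (G = 1² = 1)
O(S, E) = 1
m = -2952 (m = -9*4*82 = -36*82 = -2952)
(m + X(-119, 136))*(O(12, 80) - 25632) = (-2952 + (-206 - 1*136))*(1 - 25632) = (-2952 + (-206 - 136))*(-25631) = (-2952 - 342)*(-25631) = -3294*(-25631) = 84428514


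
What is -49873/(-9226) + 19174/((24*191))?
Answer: 101379289/10572996 ≈ 9.5885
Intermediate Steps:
-49873/(-9226) + 19174/((24*191)) = -49873*(-1/9226) + 19174/4584 = 49873/9226 + 19174*(1/4584) = 49873/9226 + 9587/2292 = 101379289/10572996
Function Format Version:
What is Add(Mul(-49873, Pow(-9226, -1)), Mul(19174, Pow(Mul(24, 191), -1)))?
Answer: Rational(101379289, 10572996) ≈ 9.5885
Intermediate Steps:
Add(Mul(-49873, Pow(-9226, -1)), Mul(19174, Pow(Mul(24, 191), -1))) = Add(Mul(-49873, Rational(-1, 9226)), Mul(19174, Pow(4584, -1))) = Add(Rational(49873, 9226), Mul(19174, Rational(1, 4584))) = Add(Rational(49873, 9226), Rational(9587, 2292)) = Rational(101379289, 10572996)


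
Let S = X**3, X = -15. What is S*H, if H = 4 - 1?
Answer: -10125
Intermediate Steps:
H = 3
S = -3375 (S = (-15)**3 = -3375)
S*H = -3375*3 = -10125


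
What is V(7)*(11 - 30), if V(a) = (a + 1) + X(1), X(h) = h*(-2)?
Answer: -114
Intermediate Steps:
X(h) = -2*h
V(a) = -1 + a (V(a) = (a + 1) - 2*1 = (1 + a) - 2 = -1 + a)
V(7)*(11 - 30) = (-1 + 7)*(11 - 30) = 6*(-19) = -114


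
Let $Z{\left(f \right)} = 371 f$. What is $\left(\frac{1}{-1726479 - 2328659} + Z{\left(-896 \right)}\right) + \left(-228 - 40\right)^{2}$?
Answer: $- \frac{1056736521697}{4055138} \approx -2.6059 \cdot 10^{5}$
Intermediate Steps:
$\left(\frac{1}{-1726479 - 2328659} + Z{\left(-896 \right)}\right) + \left(-228 - 40\right)^{2} = \left(\frac{1}{-1726479 - 2328659} + 371 \left(-896\right)\right) + \left(-228 - 40\right)^{2} = \left(\frac{1}{-4055138} - 332416\right) + \left(-268\right)^{2} = \left(- \frac{1}{4055138} - 332416\right) + 71824 = - \frac{1347992753409}{4055138} + 71824 = - \frac{1056736521697}{4055138}$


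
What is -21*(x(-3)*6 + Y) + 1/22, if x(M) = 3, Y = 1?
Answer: -8777/22 ≈ -398.95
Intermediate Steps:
-21*(x(-3)*6 + Y) + 1/22 = -21*(3*6 + 1) + 1/22 = -21*(18 + 1) + 1/22 = -21*19 + 1/22 = -399 + 1/22 = -8777/22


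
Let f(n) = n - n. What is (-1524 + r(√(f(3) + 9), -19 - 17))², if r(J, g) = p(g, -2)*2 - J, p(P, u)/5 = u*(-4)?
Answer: 2093809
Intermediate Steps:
p(P, u) = -20*u (p(P, u) = 5*(u*(-4)) = 5*(-4*u) = -20*u)
f(n) = 0
r(J, g) = 80 - J (r(J, g) = -20*(-2)*2 - J = 40*2 - J = 80 - J)
(-1524 + r(√(f(3) + 9), -19 - 17))² = (-1524 + (80 - √(0 + 9)))² = (-1524 + (80 - √9))² = (-1524 + (80 - 1*3))² = (-1524 + (80 - 3))² = (-1524 + 77)² = (-1447)² = 2093809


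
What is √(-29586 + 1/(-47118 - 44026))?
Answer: I*√61444417368610/45572 ≈ 172.01*I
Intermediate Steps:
√(-29586 + 1/(-47118 - 44026)) = √(-29586 + 1/(-91144)) = √(-29586 - 1/91144) = √(-2696586385/91144) = I*√61444417368610/45572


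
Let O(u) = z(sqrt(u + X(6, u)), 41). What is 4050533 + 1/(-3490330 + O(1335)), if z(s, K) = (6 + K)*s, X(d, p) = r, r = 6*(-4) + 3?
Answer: 24672607837464676856/6091200303137 - 141*sqrt(146)/12182400606274 ≈ 4.0505e+6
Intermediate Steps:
r = -21 (r = -24 + 3 = -21)
X(d, p) = -21
z(s, K) = s*(6 + K)
O(u) = 47*sqrt(-21 + u) (O(u) = sqrt(u - 21)*(6 + 41) = sqrt(-21 + u)*47 = 47*sqrt(-21 + u))
4050533 + 1/(-3490330 + O(1335)) = 4050533 + 1/(-3490330 + 47*sqrt(-21 + 1335)) = 4050533 + 1/(-3490330 + 47*sqrt(1314)) = 4050533 + 1/(-3490330 + 47*(3*sqrt(146))) = 4050533 + 1/(-3490330 + 141*sqrt(146))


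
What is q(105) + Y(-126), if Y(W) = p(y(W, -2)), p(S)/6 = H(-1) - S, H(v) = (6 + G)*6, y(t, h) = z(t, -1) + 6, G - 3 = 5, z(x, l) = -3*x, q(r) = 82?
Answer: -1718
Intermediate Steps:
G = 8 (G = 3 + 5 = 8)
y(t, h) = 6 - 3*t (y(t, h) = -3*t + 6 = 6 - 3*t)
H(v) = 84 (H(v) = (6 + 8)*6 = 14*6 = 84)
p(S) = 504 - 6*S (p(S) = 6*(84 - S) = 504 - 6*S)
Y(W) = 468 + 18*W (Y(W) = 504 - 6*(6 - 3*W) = 504 + (-36 + 18*W) = 468 + 18*W)
q(105) + Y(-126) = 82 + (468 + 18*(-126)) = 82 + (468 - 2268) = 82 - 1800 = -1718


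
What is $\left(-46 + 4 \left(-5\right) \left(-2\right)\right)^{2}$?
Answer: $36$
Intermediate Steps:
$\left(-46 + 4 \left(-5\right) \left(-2\right)\right)^{2} = \left(-46 - -40\right)^{2} = \left(-46 + 40\right)^{2} = \left(-6\right)^{2} = 36$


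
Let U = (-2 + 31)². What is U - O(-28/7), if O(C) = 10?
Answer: 831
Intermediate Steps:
U = 841 (U = 29² = 841)
U - O(-28/7) = 841 - 1*10 = 841 - 10 = 831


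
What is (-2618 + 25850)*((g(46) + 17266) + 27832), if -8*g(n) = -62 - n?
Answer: 1048030368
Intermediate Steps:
g(n) = 31/4 + n/8 (g(n) = -(-62 - n)/8 = 31/4 + n/8)
(-2618 + 25850)*((g(46) + 17266) + 27832) = (-2618 + 25850)*(((31/4 + (⅛)*46) + 17266) + 27832) = 23232*(((31/4 + 23/4) + 17266) + 27832) = 23232*((27/2 + 17266) + 27832) = 23232*(34559/2 + 27832) = 23232*(90223/2) = 1048030368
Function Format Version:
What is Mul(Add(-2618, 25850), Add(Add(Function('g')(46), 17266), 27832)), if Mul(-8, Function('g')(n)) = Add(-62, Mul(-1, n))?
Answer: 1048030368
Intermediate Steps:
Function('g')(n) = Add(Rational(31, 4), Mul(Rational(1, 8), n)) (Function('g')(n) = Mul(Rational(-1, 8), Add(-62, Mul(-1, n))) = Add(Rational(31, 4), Mul(Rational(1, 8), n)))
Mul(Add(-2618, 25850), Add(Add(Function('g')(46), 17266), 27832)) = Mul(Add(-2618, 25850), Add(Add(Add(Rational(31, 4), Mul(Rational(1, 8), 46)), 17266), 27832)) = Mul(23232, Add(Add(Add(Rational(31, 4), Rational(23, 4)), 17266), 27832)) = Mul(23232, Add(Add(Rational(27, 2), 17266), 27832)) = Mul(23232, Add(Rational(34559, 2), 27832)) = Mul(23232, Rational(90223, 2)) = 1048030368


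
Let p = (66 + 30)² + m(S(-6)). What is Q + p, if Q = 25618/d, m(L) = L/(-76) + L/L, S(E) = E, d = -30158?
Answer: 5280917929/573002 ≈ 9216.2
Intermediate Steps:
m(L) = 1 - L/76 (m(L) = L*(-1/76) + 1 = -L/76 + 1 = 1 - L/76)
Q = -12809/15079 (Q = 25618/(-30158) = 25618*(-1/30158) = -12809/15079 ≈ -0.84946)
p = 350249/38 (p = (66 + 30)² + (1 - 1/76*(-6)) = 96² + (1 + 3/38) = 9216 + 41/38 = 350249/38 ≈ 9217.1)
Q + p = -12809/15079 + 350249/38 = 5280917929/573002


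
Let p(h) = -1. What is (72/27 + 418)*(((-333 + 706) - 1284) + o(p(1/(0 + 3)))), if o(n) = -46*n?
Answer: -1091630/3 ≈ -3.6388e+5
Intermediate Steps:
o(n) = -46*n (o(n) = -23*2*n = -46*n)
(72/27 + 418)*(((-333 + 706) - 1284) + o(p(1/(0 + 3)))) = (72/27 + 418)*(((-333 + 706) - 1284) - 46*(-1)) = ((1/27)*72 + 418)*((373 - 1284) + 46) = (8/3 + 418)*(-911 + 46) = (1262/3)*(-865) = -1091630/3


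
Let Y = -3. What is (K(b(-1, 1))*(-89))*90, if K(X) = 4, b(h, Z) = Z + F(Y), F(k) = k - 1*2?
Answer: -32040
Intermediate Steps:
F(k) = -2 + k (F(k) = k - 2 = -2 + k)
b(h, Z) = -5 + Z (b(h, Z) = Z + (-2 - 3) = Z - 5 = -5 + Z)
(K(b(-1, 1))*(-89))*90 = (4*(-89))*90 = -356*90 = -32040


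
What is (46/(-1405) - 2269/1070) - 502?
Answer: -151583773/300670 ≈ -504.15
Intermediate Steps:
(46/(-1405) - 2269/1070) - 502 = (46*(-1/1405) - 2269*1/1070) - 502 = (-46/1405 - 2269/1070) - 502 = -647433/300670 - 502 = -151583773/300670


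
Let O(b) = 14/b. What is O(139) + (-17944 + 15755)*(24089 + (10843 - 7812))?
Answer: -8251829506/139 ≈ -5.9366e+7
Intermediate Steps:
O(139) + (-17944 + 15755)*(24089 + (10843 - 7812)) = 14/139 + (-17944 + 15755)*(24089 + (10843 - 7812)) = 14*(1/139) - 2189*(24089 + 3031) = 14/139 - 2189*27120 = 14/139 - 59365680 = -8251829506/139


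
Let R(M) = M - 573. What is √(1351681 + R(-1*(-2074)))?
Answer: 23*√2558 ≈ 1163.3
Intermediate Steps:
R(M) = -573 + M
√(1351681 + R(-1*(-2074))) = √(1351681 + (-573 - 1*(-2074))) = √(1351681 + (-573 + 2074)) = √(1351681 + 1501) = √1353182 = 23*√2558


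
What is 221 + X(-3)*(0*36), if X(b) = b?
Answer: 221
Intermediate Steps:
221 + X(-3)*(0*36) = 221 - 0*36 = 221 - 3*0 = 221 + 0 = 221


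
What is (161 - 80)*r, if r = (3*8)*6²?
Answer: 69984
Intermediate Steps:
r = 864 (r = 24*36 = 864)
(161 - 80)*r = (161 - 80)*864 = 81*864 = 69984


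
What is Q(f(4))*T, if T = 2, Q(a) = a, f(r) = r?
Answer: 8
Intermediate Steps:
Q(f(4))*T = 4*2 = 8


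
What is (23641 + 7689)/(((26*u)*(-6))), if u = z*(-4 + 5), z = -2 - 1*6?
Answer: 1205/48 ≈ 25.104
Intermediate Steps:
z = -8 (z = -2 - 6 = -8)
u = -8 (u = -8*(-4 + 5) = -8*1 = -8)
(23641 + 7689)/(((26*u)*(-6))) = (23641 + 7689)/(((26*(-8))*(-6))) = 31330/((-208*(-6))) = 31330/1248 = 31330*(1/1248) = 1205/48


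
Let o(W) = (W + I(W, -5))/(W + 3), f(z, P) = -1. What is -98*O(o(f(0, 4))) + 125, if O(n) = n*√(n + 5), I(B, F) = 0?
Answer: 125 + 147*√2/2 ≈ 228.94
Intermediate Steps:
o(W) = W/(3 + W) (o(W) = (W + 0)/(W + 3) = W/(3 + W))
O(n) = n*√(5 + n)
-98*O(o(f(0, 4))) + 125 = -98*(-1/(3 - 1))*√(5 - 1/(3 - 1)) + 125 = -98*(-1/2)*√(5 - 1/2) + 125 = -98*(-1*½)*√(5 - 1*½) + 125 = -(-49)*√(5 - ½) + 125 = -(-49)*√(9/2) + 125 = -(-49)*3*√2/2 + 125 = -(-147)*√2/2 + 125 = 147*√2/2 + 125 = 125 + 147*√2/2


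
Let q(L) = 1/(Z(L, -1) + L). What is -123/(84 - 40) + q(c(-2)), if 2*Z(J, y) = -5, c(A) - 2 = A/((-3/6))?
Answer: -773/308 ≈ -2.5097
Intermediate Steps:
c(A) = 2 - 2*A (c(A) = 2 + A/((-3/6)) = 2 + A/((-3*⅙)) = 2 + A/(-½) = 2 + A*(-2) = 2 - 2*A)
Z(J, y) = -5/2 (Z(J, y) = (½)*(-5) = -5/2)
q(L) = 1/(-5/2 + L)
-123/(84 - 40) + q(c(-2)) = -123/(84 - 40) + 2/(-5 + 2*(2 - 2*(-2))) = -123/44 + 2/(-5 + 2*(2 + 4)) = -123*1/44 + 2/(-5 + 2*6) = -123/44 + 2/(-5 + 12) = -123/44 + 2/7 = -773/308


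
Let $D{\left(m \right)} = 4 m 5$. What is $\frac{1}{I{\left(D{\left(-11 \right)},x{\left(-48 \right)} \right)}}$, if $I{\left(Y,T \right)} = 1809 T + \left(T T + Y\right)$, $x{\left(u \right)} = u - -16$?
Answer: $- \frac{1}{57084} \approx -1.7518 \cdot 10^{-5}$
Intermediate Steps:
$D{\left(m \right)} = 20 m$
$x{\left(u \right)} = 16 + u$ ($x{\left(u \right)} = u + 16 = 16 + u$)
$I{\left(Y,T \right)} = Y + T^{2} + 1809 T$ ($I{\left(Y,T \right)} = 1809 T + \left(T^{2} + Y\right) = 1809 T + \left(Y + T^{2}\right) = Y + T^{2} + 1809 T$)
$\frac{1}{I{\left(D{\left(-11 \right)},x{\left(-48 \right)} \right)}} = \frac{1}{20 \left(-11\right) + \left(16 - 48\right)^{2} + 1809 \left(16 - 48\right)} = \frac{1}{-220 + \left(-32\right)^{2} + 1809 \left(-32\right)} = \frac{1}{-220 + 1024 - 57888} = \frac{1}{-57084} = - \frac{1}{57084}$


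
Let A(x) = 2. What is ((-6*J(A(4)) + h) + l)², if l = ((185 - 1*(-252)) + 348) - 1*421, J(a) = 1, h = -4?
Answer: 125316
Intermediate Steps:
l = 364 (l = ((185 + 252) + 348) - 421 = (437 + 348) - 421 = 785 - 421 = 364)
((-6*J(A(4)) + h) + l)² = ((-6*1 - 4) + 364)² = ((-6 - 4) + 364)² = (-10 + 364)² = 354² = 125316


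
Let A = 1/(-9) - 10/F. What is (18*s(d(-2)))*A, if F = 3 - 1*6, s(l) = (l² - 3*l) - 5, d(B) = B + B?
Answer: 1334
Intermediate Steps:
d(B) = 2*B
s(l) = -5 + l² - 3*l
F = -3 (F = 3 - 6 = -3)
A = 29/9 (A = 1/(-9) - 10/(-3) = 1*(-⅑) - 10*(-⅓) = -⅑ + 10/3 = 29/9 ≈ 3.2222)
(18*s(d(-2)))*A = (18*(-5 + (2*(-2))² - 6*(-2)))*(29/9) = (18*(-5 + (-4)² - 3*(-4)))*(29/9) = (18*(-5 + 16 + 12))*(29/9) = (18*23)*(29/9) = 414*(29/9) = 1334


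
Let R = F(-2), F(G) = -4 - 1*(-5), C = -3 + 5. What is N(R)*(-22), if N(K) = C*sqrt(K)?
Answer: -44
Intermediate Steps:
C = 2
F(G) = 1 (F(G) = -4 + 5 = 1)
R = 1
N(K) = 2*sqrt(K)
N(R)*(-22) = (2*sqrt(1))*(-22) = (2*1)*(-22) = 2*(-22) = -44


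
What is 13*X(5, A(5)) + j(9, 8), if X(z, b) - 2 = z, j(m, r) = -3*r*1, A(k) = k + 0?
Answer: 67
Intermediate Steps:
A(k) = k
j(m, r) = -3*r
X(z, b) = 2 + z
13*X(5, A(5)) + j(9, 8) = 13*(2 + 5) - 3*8 = 13*7 - 24 = 91 - 24 = 67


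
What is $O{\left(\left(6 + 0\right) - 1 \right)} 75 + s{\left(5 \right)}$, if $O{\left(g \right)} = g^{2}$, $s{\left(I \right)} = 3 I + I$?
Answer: $1895$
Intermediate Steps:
$s{\left(I \right)} = 4 I$
$O{\left(\left(6 + 0\right) - 1 \right)} 75 + s{\left(5 \right)} = \left(\left(6 + 0\right) - 1\right)^{2} \cdot 75 + 4 \cdot 5 = \left(6 - 1\right)^{2} \cdot 75 + 20 = 5^{2} \cdot 75 + 20 = 25 \cdot 75 + 20 = 1875 + 20 = 1895$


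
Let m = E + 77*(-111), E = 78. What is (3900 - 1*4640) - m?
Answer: 7729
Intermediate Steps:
m = -8469 (m = 78 + 77*(-111) = 78 - 8547 = -8469)
(3900 - 1*4640) - m = (3900 - 1*4640) - 1*(-8469) = (3900 - 4640) + 8469 = -740 + 8469 = 7729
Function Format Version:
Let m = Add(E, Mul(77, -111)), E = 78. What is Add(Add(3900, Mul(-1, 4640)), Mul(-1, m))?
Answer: 7729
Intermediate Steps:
m = -8469 (m = Add(78, Mul(77, -111)) = Add(78, -8547) = -8469)
Add(Add(3900, Mul(-1, 4640)), Mul(-1, m)) = Add(Add(3900, Mul(-1, 4640)), Mul(-1, -8469)) = Add(Add(3900, -4640), 8469) = Add(-740, 8469) = 7729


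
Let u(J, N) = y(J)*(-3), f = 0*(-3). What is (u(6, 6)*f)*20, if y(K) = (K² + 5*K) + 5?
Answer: 0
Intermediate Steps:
y(K) = 5 + K² + 5*K
f = 0
u(J, N) = -15 - 15*J - 3*J² (u(J, N) = (5 + J² + 5*J)*(-3) = -15 - 15*J - 3*J²)
(u(6, 6)*f)*20 = ((-15 - 15*6 - 3*6²)*0)*20 = ((-15 - 90 - 3*36)*0)*20 = ((-15 - 90 - 108)*0)*20 = -213*0*20 = 0*20 = 0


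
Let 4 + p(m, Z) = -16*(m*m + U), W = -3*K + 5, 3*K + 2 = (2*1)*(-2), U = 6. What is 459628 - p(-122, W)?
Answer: 697872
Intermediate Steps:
K = -2 (K = -⅔ + ((2*1)*(-2))/3 = -⅔ + (2*(-2))/3 = -⅔ + (⅓)*(-4) = -⅔ - 4/3 = -2)
W = 11 (W = -3*(-2) + 5 = 6 + 5 = 11)
p(m, Z) = -100 - 16*m² (p(m, Z) = -4 - 16*(m*m + 6) = -4 - 16*(m² + 6) = -4 - 16*(6 + m²) = -4 + (-96 - 16*m²) = -100 - 16*m²)
459628 - p(-122, W) = 459628 - (-100 - 16*(-122)²) = 459628 - (-100 - 16*14884) = 459628 - (-100 - 238144) = 459628 - 1*(-238244) = 459628 + 238244 = 697872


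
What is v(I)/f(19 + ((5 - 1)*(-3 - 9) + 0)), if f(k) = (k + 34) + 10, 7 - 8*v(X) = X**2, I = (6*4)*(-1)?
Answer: -569/120 ≈ -4.7417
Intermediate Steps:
I = -24 (I = 24*(-1) = -24)
v(X) = 7/8 - X**2/8
f(k) = 44 + k (f(k) = (34 + k) + 10 = 44 + k)
v(I)/f(19 + ((5 - 1)*(-3 - 9) + 0)) = (7/8 - 1/8*(-24)**2)/(44 + (19 + ((5 - 1)*(-3 - 9) + 0))) = (7/8 - 1/8*576)/(44 + (19 + (4*(-12) + 0))) = (7/8 - 72)/(44 + (19 + (-48 + 0))) = -569/(8*(44 + (19 - 48))) = -569/(8*(44 - 29)) = -569/8/15 = -569/8*1/15 = -569/120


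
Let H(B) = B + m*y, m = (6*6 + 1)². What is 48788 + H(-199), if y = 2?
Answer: 51327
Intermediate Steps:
m = 1369 (m = (36 + 1)² = 37² = 1369)
H(B) = 2738 + B (H(B) = B + 1369*2 = B + 2738 = 2738 + B)
48788 + H(-199) = 48788 + (2738 - 199) = 48788 + 2539 = 51327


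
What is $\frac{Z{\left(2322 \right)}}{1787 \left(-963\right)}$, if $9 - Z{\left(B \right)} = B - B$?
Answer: $- \frac{1}{191209} \approx -5.2299 \cdot 10^{-6}$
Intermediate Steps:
$Z{\left(B \right)} = 9$ ($Z{\left(B \right)} = 9 - \left(B - B\right) = 9 - 0 = 9 + 0 = 9$)
$\frac{Z{\left(2322 \right)}}{1787 \left(-963\right)} = \frac{9}{1787 \left(-963\right)} = \frac{9}{-1720881} = 9 \left(- \frac{1}{1720881}\right) = - \frac{1}{191209}$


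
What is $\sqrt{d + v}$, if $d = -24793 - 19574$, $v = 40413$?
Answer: $i \sqrt{3954} \approx 62.881 i$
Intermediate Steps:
$d = -44367$ ($d = -24793 - 19574 = -44367$)
$\sqrt{d + v} = \sqrt{-44367 + 40413} = \sqrt{-3954} = i \sqrt{3954}$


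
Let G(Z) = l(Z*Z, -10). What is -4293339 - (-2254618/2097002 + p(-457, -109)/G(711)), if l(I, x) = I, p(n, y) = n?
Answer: -2275637716328508173/530039274021 ≈ -4.2933e+6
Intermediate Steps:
G(Z) = Z**2 (G(Z) = Z*Z = Z**2)
-4293339 - (-2254618/2097002 + p(-457, -109)/G(711)) = -4293339 - (-2254618/2097002 - 457/(711**2)) = -4293339 - (-2254618*1/2097002 - 457/505521) = -4293339 - (-1127309/1048501 - 457*1/505521) = -4293339 - (-1127309/1048501 - 457/505521) = -4293339 - 1*(-570357537946/530039274021) = -4293339 + 570357537946/530039274021 = -2275637716328508173/530039274021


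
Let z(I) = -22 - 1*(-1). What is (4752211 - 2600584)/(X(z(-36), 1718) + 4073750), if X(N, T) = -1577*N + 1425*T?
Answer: 2151627/6555017 ≈ 0.32824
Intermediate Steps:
z(I) = -21 (z(I) = -22 + 1 = -21)
(4752211 - 2600584)/(X(z(-36), 1718) + 4073750) = (4752211 - 2600584)/((-1577*(-21) + 1425*1718) + 4073750) = 2151627/((33117 + 2448150) + 4073750) = 2151627/(2481267 + 4073750) = 2151627/6555017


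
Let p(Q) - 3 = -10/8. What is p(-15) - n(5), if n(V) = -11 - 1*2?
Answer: 59/4 ≈ 14.750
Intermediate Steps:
n(V) = -13 (n(V) = -11 - 2 = -13)
p(Q) = 7/4 (p(Q) = 3 - 10/8 = 3 - 10*1/8 = 3 - 5/4 = 7/4)
p(-15) - n(5) = 7/4 - 1*(-13) = 7/4 + 13 = 59/4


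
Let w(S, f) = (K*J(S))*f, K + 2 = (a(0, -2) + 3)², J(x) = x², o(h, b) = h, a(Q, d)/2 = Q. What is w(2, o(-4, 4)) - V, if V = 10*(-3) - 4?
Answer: -78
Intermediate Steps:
a(Q, d) = 2*Q
V = -34 (V = -30 - 4 = -34)
K = 7 (K = -2 + (2*0 + 3)² = -2 + (0 + 3)² = -2 + 3² = -2 + 9 = 7)
w(S, f) = 7*f*S² (w(S, f) = (7*S²)*f = 7*f*S²)
w(2, o(-4, 4)) - V = 7*(-4)*2² - 1*(-34) = 7*(-4)*4 + 34 = -112 + 34 = -78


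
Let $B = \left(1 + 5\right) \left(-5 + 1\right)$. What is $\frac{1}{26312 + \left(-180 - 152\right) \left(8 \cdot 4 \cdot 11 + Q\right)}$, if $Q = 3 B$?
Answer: $- \frac{1}{66648} \approx -1.5004 \cdot 10^{-5}$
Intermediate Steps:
$B = -24$ ($B = 6 \left(-4\right) = -24$)
$Q = -72$ ($Q = 3 \left(-24\right) = -72$)
$\frac{1}{26312 + \left(-180 - 152\right) \left(8 \cdot 4 \cdot 11 + Q\right)} = \frac{1}{26312 + \left(-180 - 152\right) \left(8 \cdot 4 \cdot 11 - 72\right)} = \frac{1}{26312 + \left(-180 - 152\right) \left(32 \cdot 11 - 72\right)} = \frac{1}{26312 - 332 \left(352 - 72\right)} = \frac{1}{26312 - 92960} = \frac{1}{-66648} = - \frac{1}{66648}$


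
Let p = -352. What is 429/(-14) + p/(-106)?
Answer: -20273/742 ≈ -27.322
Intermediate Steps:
429/(-14) + p/(-106) = 429/(-14) - 352/(-106) = 429*(-1/14) - 352*(-1/106) = -429/14 + 176/53 = -20273/742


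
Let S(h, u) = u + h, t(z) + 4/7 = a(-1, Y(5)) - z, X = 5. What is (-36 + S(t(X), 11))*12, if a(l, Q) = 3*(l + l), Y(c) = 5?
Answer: -3072/7 ≈ -438.86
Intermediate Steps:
a(l, Q) = 6*l (a(l, Q) = 3*(2*l) = 6*l)
t(z) = -46/7 - z (t(z) = -4/7 + (6*(-1) - z) = -4/7 + (-6 - z) = -46/7 - z)
S(h, u) = h + u
(-36 + S(t(X), 11))*12 = (-36 + ((-46/7 - 1*5) + 11))*12 = (-36 + ((-46/7 - 5) + 11))*12 = (-36 + (-81/7 + 11))*12 = (-36 - 4/7)*12 = -256/7*12 = -3072/7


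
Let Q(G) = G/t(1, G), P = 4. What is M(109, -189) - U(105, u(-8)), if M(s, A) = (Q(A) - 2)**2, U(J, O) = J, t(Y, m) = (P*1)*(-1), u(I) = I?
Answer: 31081/16 ≈ 1942.6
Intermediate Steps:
t(Y, m) = -4 (t(Y, m) = (4*1)*(-1) = 4*(-1) = -4)
Q(G) = -G/4 (Q(G) = G/(-4) = G*(-1/4) = -G/4)
M(s, A) = (-2 - A/4)**2 (M(s, A) = (-A/4 - 2)**2 = (-2 - A/4)**2)
M(109, -189) - U(105, u(-8)) = (8 - 189)**2/16 - 1*105 = (1/16)*(-181)**2 - 105 = (1/16)*32761 - 105 = 32761/16 - 105 = 31081/16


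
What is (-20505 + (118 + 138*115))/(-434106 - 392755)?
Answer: 4517/826861 ≈ 0.0054628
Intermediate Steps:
(-20505 + (118 + 138*115))/(-434106 - 392755) = (-20505 + (118 + 15870))/(-826861) = (-20505 + 15988)*(-1/826861) = -4517*(-1/826861) = 4517/826861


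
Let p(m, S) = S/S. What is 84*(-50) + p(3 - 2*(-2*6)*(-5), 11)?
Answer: -4199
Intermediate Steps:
p(m, S) = 1
84*(-50) + p(3 - 2*(-2*6)*(-5), 11) = 84*(-50) + 1 = -4200 + 1 = -4199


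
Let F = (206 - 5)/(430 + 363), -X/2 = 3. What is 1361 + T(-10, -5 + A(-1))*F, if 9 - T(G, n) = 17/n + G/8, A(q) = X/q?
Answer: 4311665/3172 ≈ 1359.3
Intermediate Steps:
X = -6 (X = -2*3 = -6)
A(q) = -6/q
F = 201/793 ≈ 0.25347
T(G, n) = 9 - 17/n - G/8 (T(G, n) = 9 - (17/n + G/8) = 9 + (-17/n - G/8) = 9 - 17/n - G/8)
1361 + T(-10, -5 + A(-1))*F = 1361 + (9 - 17/(-5 - 6/(-1)) - ⅛*(-10))*(201/793) = 1361 + (9 - 17/(-5 - 6*(-1)) + 5/4)*(201/793) = 1361 + (9 - 17/(-5 + 6) + 5/4)*(201/793) = 1361 + (9 - 17/1 + 5/4)*(201/793) = 1361 + (9 - 17*1 + 5/4)*(201/793) = 1361 + (9 - 17 + 5/4)*(201/793) = 1361 - 27/4*201/793 = 1361 - 5427/3172 = 4311665/3172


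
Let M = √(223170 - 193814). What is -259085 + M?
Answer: -259085 + 2*√7339 ≈ -2.5891e+5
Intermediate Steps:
M = 2*√7339 (M = √29356 = 2*√7339 ≈ 171.34)
-259085 + M = -259085 + 2*√7339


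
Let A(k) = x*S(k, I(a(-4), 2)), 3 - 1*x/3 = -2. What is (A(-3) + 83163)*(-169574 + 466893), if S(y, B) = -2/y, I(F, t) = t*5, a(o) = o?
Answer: 24728913187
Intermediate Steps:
I(F, t) = 5*t
x = 15 (x = 9 - 3*(-2) = 9 + 6 = 15)
A(k) = -30/k (A(k) = 15*(-2/k) = -30/k)
(A(-3) + 83163)*(-169574 + 466893) = (-30/(-3) + 83163)*(-169574 + 466893) = (-30*(-⅓) + 83163)*297319 = (10 + 83163)*297319 = 83173*297319 = 24728913187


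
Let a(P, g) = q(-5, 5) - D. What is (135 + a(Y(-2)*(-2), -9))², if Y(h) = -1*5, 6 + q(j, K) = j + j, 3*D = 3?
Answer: 13924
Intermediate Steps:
D = 1 (D = (⅓)*3 = 1)
q(j, K) = -6 + 2*j (q(j, K) = -6 + (j + j) = -6 + 2*j)
Y(h) = -5
a(P, g) = -17 (a(P, g) = (-6 + 2*(-5)) - 1*1 = (-6 - 10) - 1 = -16 - 1 = -17)
(135 + a(Y(-2)*(-2), -9))² = (135 - 17)² = 118² = 13924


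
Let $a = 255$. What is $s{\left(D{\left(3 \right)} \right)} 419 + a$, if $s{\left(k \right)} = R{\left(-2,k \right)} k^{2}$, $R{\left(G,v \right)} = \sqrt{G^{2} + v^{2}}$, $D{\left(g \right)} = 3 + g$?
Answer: $255 + 30168 \sqrt{10} \approx 95655.0$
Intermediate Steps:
$s{\left(k \right)} = k^{2} \sqrt{4 + k^{2}}$ ($s{\left(k \right)} = \sqrt{\left(-2\right)^{2} + k^{2}} k^{2} = \sqrt{4 + k^{2}} k^{2} = k^{2} \sqrt{4 + k^{2}}$)
$s{\left(D{\left(3 \right)} \right)} 419 + a = \left(3 + 3\right)^{2} \sqrt{4 + \left(3 + 3\right)^{2}} \cdot 419 + 255 = 6^{2} \sqrt{4 + 6^{2}} \cdot 419 + 255 = 36 \sqrt{4 + 36} \cdot 419 + 255 = 36 \sqrt{40} \cdot 419 + 255 = 36 \cdot 2 \sqrt{10} \cdot 419 + 255 = 72 \sqrt{10} \cdot 419 + 255 = 30168 \sqrt{10} + 255 = 255 + 30168 \sqrt{10}$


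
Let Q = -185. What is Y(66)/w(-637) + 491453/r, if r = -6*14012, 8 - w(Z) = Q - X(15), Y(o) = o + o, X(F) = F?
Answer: -5695295/1092936 ≈ -5.2110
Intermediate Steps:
Y(o) = 2*o
w(Z) = 208 (w(Z) = 8 - (-185 - 1*15) = 8 - (-185 - 15) = 8 - 1*(-200) = 8 + 200 = 208)
r = -84072
Y(66)/w(-637) + 491453/r = (2*66)/208 + 491453/(-84072) = 132*(1/208) + 491453*(-1/84072) = 33/52 - 491453/84072 = -5695295/1092936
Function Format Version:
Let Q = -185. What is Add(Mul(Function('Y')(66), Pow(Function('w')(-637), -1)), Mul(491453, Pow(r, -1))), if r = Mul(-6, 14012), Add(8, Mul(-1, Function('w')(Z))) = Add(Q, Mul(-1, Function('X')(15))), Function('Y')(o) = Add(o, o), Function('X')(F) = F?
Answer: Rational(-5695295, 1092936) ≈ -5.2110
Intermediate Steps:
Function('Y')(o) = Mul(2, o)
Function('w')(Z) = 208 (Function('w')(Z) = Add(8, Mul(-1, Add(-185, Mul(-1, 15)))) = Add(8, Mul(-1, Add(-185, -15))) = Add(8, Mul(-1, -200)) = Add(8, 200) = 208)
r = -84072
Add(Mul(Function('Y')(66), Pow(Function('w')(-637), -1)), Mul(491453, Pow(r, -1))) = Add(Mul(Mul(2, 66), Pow(208, -1)), Mul(491453, Pow(-84072, -1))) = Add(Mul(132, Rational(1, 208)), Mul(491453, Rational(-1, 84072))) = Add(Rational(33, 52), Rational(-491453, 84072)) = Rational(-5695295, 1092936)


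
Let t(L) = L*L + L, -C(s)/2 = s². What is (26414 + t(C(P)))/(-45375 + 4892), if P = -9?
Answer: -52496/40483 ≈ -1.2967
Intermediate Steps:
C(s) = -2*s²
t(L) = L + L² (t(L) = L² + L = L + L²)
(26414 + t(C(P)))/(-45375 + 4892) = (26414 + (-2*(-9)²)*(1 - 2*(-9)²))/(-45375 + 4892) = (26414 + (-2*81)*(1 - 2*81))/(-40483) = (26414 - 162*(1 - 162))*(-1/40483) = (26414 - 162*(-161))*(-1/40483) = (26414 + 26082)*(-1/40483) = 52496*(-1/40483) = -52496/40483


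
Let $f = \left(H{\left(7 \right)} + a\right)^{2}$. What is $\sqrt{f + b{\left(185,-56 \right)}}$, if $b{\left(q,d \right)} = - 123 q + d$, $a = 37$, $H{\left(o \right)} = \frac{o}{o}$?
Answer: $i \sqrt{21367} \approx 146.17 i$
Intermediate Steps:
$H{\left(o \right)} = 1$
$b{\left(q,d \right)} = d - 123 q$
$f = 1444$ ($f = \left(1 + 37\right)^{2} = 38^{2} = 1444$)
$\sqrt{f + b{\left(185,-56 \right)}} = \sqrt{1444 - 22811} = \sqrt{-21367} = i \sqrt{21367}$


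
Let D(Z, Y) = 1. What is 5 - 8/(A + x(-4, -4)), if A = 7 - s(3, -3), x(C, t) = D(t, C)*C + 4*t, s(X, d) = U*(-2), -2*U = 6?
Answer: 103/19 ≈ 5.4211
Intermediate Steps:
U = -3 (U = -1/2*6 = -3)
s(X, d) = 6 (s(X, d) = -3*(-2) = 6)
x(C, t) = C + 4*t (x(C, t) = 1*C + 4*t = C + 4*t)
A = 1 (A = 7 - 1*6 = 7 - 6 = 1)
5 - 8/(A + x(-4, -4)) = 5 - 8/(1 + (-4 + 4*(-4))) = 5 - 8/(1 + (-4 - 16)) = 5 - 8/(1 - 20) = 5 - 8/(-19) = 5 - 1/19*(-8) = 5 + 8/19 = 103/19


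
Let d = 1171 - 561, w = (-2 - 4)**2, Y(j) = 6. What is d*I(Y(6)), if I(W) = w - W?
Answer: 18300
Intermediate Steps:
w = 36 (w = (-6)**2 = 36)
d = 610
I(W) = 36 - W
d*I(Y(6)) = 610*(36 - 1*6) = 610*(36 - 6) = 610*30 = 18300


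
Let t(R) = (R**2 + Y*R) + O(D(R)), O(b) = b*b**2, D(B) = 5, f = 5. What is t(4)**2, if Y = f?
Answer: 25921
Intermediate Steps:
Y = 5
O(b) = b**3
t(R) = 125 + R**2 + 5*R (t(R) = (R**2 + 5*R) + 5**3 = (R**2 + 5*R) + 125 = 125 + R**2 + 5*R)
t(4)**2 = (125 + 4**2 + 5*4)**2 = (125 + 16 + 20)**2 = 161**2 = 25921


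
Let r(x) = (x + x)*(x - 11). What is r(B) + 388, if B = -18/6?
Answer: 472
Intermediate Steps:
B = -3 (B = -18*1/6 = -3)
r(x) = 2*x*(-11 + x) (r(x) = (2*x)*(-11 + x) = 2*x*(-11 + x))
r(B) + 388 = 2*(-3)*(-11 - 3) + 388 = 2*(-3)*(-14) + 388 = 84 + 388 = 472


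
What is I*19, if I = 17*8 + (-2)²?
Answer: 2660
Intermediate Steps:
I = 140 (I = 136 + 4 = 140)
I*19 = 140*19 = 2660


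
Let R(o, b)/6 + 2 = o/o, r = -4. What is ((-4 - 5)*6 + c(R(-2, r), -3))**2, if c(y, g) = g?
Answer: 3249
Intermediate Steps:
R(o, b) = -6 (R(o, b) = -12 + 6*(o/o) = -12 + 6*1 = -12 + 6 = -6)
((-4 - 5)*6 + c(R(-2, r), -3))**2 = ((-4 - 5)*6 - 3)**2 = (-9*6 - 3)**2 = (-54 - 3)**2 = (-57)**2 = 3249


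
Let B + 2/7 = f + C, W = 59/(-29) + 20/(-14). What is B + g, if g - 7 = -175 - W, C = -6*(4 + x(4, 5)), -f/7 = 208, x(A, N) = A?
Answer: -338771/203 ≈ -1668.8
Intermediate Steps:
f = -1456 (f = -7*208 = -1456)
W = -703/203 (W = 59*(-1/29) + 20*(-1/14) = -59/29 - 10/7 = -703/203 ≈ -3.4631)
C = -48 (C = -6*(4 + 4) = -6*8 = -48)
g = -33401/203 (g = 7 + (-175 - 1*(-703/203)) = 7 + (-175 + 703/203) = 7 - 34822/203 = -33401/203 ≈ -164.54)
B = -10530/7 (B = -2/7 + (-1456 - 48) = -2/7 - 1504 = -10530/7 ≈ -1504.3)
B + g = -10530/7 - 33401/203 = -338771/203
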